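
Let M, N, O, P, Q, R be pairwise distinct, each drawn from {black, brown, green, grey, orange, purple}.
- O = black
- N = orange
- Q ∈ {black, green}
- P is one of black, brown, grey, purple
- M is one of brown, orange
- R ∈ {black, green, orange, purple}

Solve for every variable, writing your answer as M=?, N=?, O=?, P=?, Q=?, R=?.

N must be orange (only option left). So M, R can't be orange.
O's domain is down to {black}, so O = black. So P, Q, R can't be black.
That leaves Q = green. Strike green from R.
R must be purple (only option left). So P can't be purple.
M must be brown (only option left). Remove brown from P.
P must be grey (only option left).

M=brown, N=orange, O=black, P=grey, Q=green, R=purple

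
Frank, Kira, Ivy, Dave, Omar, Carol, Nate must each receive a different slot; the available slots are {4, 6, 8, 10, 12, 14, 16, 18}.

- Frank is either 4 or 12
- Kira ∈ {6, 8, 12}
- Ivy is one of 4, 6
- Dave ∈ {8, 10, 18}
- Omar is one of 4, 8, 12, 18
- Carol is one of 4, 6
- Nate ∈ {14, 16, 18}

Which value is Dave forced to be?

Ivy and Carol share exactly the 2 values {4, 6}; by pigeonhole those values go to them, so strike 4, 6 from Frank, Kira, Omar.
Frank must be 12 (only option left). Strike 12 from Kira, Omar.
Kira has just one choice, so Kira = 8. Eliminate 8 elsewhere: Dave, Omar.
That leaves Omar = 18. Eliminate 18 elsewhere: Dave, Nate.
So Dave = 10.

10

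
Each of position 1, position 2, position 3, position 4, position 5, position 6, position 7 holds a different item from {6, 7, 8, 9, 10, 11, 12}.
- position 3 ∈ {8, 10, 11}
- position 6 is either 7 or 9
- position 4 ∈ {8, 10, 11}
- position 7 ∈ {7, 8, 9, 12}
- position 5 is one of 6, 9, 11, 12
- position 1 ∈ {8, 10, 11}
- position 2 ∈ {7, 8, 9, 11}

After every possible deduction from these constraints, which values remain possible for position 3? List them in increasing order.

The 7 variables together cover exactly {6, 7, 8, 9, 10, 11, 12} — 7 values for 7 variables — and 6 appears only in position 5's list, so position 5 = 6.
The 6 still-open variables together cover exactly {7, 8, 9, 10, 11, 12} — 6 values for 6 variables — and 12 appears only in position 7's list, so position 7 = 12.
position 1, position 3, position 4 share exactly the 3 values {8, 10, 11}; by pigeonhole those values go to them, so strike 8, 10, 11 from position 2.
No further eliminations apply; position 3 can still be any of 8, 10, 11.

8, 10, 11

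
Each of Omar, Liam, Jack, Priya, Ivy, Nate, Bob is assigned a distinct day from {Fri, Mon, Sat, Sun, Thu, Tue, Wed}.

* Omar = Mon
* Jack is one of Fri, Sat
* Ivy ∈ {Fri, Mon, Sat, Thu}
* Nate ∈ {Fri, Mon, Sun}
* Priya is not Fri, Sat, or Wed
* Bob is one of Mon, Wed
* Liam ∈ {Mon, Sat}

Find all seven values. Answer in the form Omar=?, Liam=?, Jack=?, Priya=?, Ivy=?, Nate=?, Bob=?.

Omar=Mon, Liam=Sat, Jack=Fri, Priya=Tue, Ivy=Thu, Nate=Sun, Bob=Wed

Omar's domain is down to {Mon}, so Omar = Mon. Eliminate Mon elsewhere: Liam, Priya, Ivy, Nate, Bob.
Liam has just one choice, so Liam = Sat. So Jack, Ivy can't be Sat.
That leaves Jack = Fri. Strike Fri from Ivy, Nate.
Ivy has just one choice, so Ivy = Thu. Remove Thu from Priya.
That leaves Nate = Sun. So Priya can't be Sun.
Bob has just one choice, so Bob = Wed.
Priya's domain is down to {Tue}, so Priya = Tue.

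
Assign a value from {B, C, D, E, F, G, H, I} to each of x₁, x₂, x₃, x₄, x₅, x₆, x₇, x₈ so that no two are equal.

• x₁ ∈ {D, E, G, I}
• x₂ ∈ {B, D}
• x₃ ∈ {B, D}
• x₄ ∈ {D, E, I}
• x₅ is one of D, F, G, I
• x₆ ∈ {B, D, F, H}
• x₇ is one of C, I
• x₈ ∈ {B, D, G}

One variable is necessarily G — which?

The 8 variables together cover exactly {B, C, D, E, F, G, H, I} — 8 values for 8 variables — and C appears only in x₇'s list, so x₇ = C.
The 7 still-open variables draw from only 7 values {B, D, E, F, G, H, I}, so each is used; only x₆ can be H, hence x₆ = H.
The 6 still-open variables draw from only 6 values {B, D, E, F, G, I}, so each is used; only x₅ can be F, hence x₅ = F.
The 2 variables x₂ and x₃ are confined to {B, D}, which locks those values in; drop them from x₁, x₄, x₈.
So G goes to x₈.

x₈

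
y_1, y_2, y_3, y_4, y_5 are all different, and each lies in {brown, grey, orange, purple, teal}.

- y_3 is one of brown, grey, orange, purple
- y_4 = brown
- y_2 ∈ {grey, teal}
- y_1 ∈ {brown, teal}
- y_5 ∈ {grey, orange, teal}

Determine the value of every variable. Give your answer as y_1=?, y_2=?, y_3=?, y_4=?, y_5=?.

y_1=teal, y_2=grey, y_3=purple, y_4=brown, y_5=orange

y_4 has just one choice, so y_4 = brown. So y_1, y_3 can't be brown.
y_1 has just one choice, so y_1 = teal. Strike teal from y_2, y_5.
y_2's domain is down to {grey}, so y_2 = grey. Eliminate grey elsewhere: y_3, y_5.
That leaves y_5 = orange. Strike orange from y_3.
y_3's domain is down to {purple}, so y_3 = purple.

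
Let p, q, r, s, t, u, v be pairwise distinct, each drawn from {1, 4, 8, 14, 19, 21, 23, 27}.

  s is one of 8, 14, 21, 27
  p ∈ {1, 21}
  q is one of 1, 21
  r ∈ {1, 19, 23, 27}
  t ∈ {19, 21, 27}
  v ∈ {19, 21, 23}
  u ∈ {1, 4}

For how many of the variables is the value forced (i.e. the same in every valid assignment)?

p and q share exactly the 2 values {1, 21}; by pigeonhole those values go to them, so strike 1, 21 from r, s, t, u, v.
u must be 4 (only option left).
r, t, v between them cover only {19, 23, 27} — a naked triple. Remove those values from s.
Determined: u=4. The other variables each still have more than one consistent value. That makes 1.

1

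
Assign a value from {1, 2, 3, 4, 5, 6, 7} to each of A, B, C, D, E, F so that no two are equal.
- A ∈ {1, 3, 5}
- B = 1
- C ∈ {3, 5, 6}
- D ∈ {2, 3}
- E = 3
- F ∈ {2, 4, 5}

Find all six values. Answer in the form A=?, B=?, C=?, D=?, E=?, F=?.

A=5, B=1, C=6, D=2, E=3, F=4

B has just one choice, so B = 1. Eliminate 1 elsewhere: A.
That leaves E = 3. Strike 3 from A, C, D.
That leaves A = 5. Remove 5 from C, F.
C must be 6 (only option left).
D must be 2 (only option left). Strike 2 from F.
F's domain is down to {4}, so F = 4.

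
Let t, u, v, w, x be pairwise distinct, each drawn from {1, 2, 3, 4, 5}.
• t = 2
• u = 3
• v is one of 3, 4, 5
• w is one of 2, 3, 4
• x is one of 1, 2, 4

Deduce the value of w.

4

t has just one choice, so t = 2. Eliminate 2 elsewhere: w, x.
u's domain is down to {3}, so u = 3. Remove 3 from v, w.
So w = 4.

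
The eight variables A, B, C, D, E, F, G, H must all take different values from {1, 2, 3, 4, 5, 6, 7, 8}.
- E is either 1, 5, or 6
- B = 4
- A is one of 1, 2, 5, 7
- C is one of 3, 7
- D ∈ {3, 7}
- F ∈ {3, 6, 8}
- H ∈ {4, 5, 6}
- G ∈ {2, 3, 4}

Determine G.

B has just one choice, so B = 4. Remove 4 from G, H.
The 7 still-open variables draw from only 7 values {1, 2, 3, 5, 6, 7, 8}, so each is used; only F can be 8, hence F = 8.
The 2 variables C and D are confined to {3, 7}, which locks those values in; drop them from A, G.
So G = 2.

2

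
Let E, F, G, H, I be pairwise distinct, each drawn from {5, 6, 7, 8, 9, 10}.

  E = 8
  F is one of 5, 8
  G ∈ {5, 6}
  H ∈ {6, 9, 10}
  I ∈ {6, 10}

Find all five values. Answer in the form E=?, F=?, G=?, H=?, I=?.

E must be 8 (only option left). Eliminate 8 elsewhere: F.
F's domain is down to {5}, so F = 5. So G can't be 5.
G has just one choice, so G = 6. Strike 6 from H, I.
I's domain is down to {10}, so I = 10. So H can't be 10.
H must be 9 (only option left).

E=8, F=5, G=6, H=9, I=10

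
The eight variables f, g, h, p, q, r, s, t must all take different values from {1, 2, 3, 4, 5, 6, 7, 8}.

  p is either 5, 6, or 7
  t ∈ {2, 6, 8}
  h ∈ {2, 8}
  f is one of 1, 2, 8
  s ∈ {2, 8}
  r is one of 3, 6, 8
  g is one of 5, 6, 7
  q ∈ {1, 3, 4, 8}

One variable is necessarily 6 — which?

t

The 8 variables together cover exactly {1, 2, 3, 4, 5, 6, 7, 8} — 8 values for 8 variables — and 4 appears only in q's list, so q = 4.
The 7 still-open variables draw from only 7 values {1, 2, 3, 5, 6, 7, 8}, so each is used; only f can be 1, hence f = 1.
The 6 still-open variables together cover exactly {2, 3, 5, 6, 7, 8} — 6 values for 6 variables — and 3 appears only in r's list, so r = 3.
The 2 variables h and s are confined to {2, 8}, which locks those values in; drop them from t.
So 6 goes to t.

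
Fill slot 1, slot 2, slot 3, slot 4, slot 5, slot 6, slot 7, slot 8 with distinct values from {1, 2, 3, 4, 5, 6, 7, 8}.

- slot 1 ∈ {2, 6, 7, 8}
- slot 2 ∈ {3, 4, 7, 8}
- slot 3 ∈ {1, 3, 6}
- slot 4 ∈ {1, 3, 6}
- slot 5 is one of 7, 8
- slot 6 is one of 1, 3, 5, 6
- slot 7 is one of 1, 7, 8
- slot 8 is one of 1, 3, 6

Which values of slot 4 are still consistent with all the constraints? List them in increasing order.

1, 3, 6

The 8 variables together cover exactly {1, 2, 3, 4, 5, 6, 7, 8} — 8 values for 8 variables — and 2 appears only in slot 1's list, so slot 1 = 2.
Among the 7 still-open variables, 4 fits only slot 2 (and all 7 values in {1, 3, 4, 5, 6, 7, 8} must be used), so slot 2 = 4.
Among the 6 still-open variables, 5 fits only slot 6 (and all 6 values in {1, 3, 5, 6, 7, 8} must be used), so slot 6 = 5.
The 3 variables slot 3, slot 4, slot 8 are confined to {1, 3, 6}, which locks those values in; drop them from slot 7.
No further eliminations apply; slot 4 can still be any of 1, 3, 6.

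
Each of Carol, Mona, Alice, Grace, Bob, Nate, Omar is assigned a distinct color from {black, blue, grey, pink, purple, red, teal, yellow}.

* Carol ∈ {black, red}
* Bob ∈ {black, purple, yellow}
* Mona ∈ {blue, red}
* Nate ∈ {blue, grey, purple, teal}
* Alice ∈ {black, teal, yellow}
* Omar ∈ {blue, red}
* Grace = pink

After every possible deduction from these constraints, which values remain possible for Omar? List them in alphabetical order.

Grace's domain is down to {pink}, so Grace = pink.
The 2 variables Mona and Omar are confined to {blue, red}, which locks those values in; drop them from Carol, Nate.
Carol's domain is down to {black}, so Carol = black. Strike black from Alice, Bob.
No further eliminations apply; Omar can still be any of blue, red.

blue, red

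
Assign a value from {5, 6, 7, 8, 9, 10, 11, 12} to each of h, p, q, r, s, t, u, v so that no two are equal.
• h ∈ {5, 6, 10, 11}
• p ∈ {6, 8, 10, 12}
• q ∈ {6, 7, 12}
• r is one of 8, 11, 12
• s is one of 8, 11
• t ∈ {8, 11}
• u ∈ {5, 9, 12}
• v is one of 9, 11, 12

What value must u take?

5

Among the 8 variables, 7 fits only q (and all 8 values in {5, 6, 7, 8, 9, 10, 11, 12} must be used), so q = 7.
s and t share exactly the 2 values {8, 11}; by pigeonhole those values go to them, so strike 8, 11 from h, p, r, v.
That leaves r = 12. So p, u, v can't be 12.
That leaves v = 9. Remove 9 from u.
So u = 5.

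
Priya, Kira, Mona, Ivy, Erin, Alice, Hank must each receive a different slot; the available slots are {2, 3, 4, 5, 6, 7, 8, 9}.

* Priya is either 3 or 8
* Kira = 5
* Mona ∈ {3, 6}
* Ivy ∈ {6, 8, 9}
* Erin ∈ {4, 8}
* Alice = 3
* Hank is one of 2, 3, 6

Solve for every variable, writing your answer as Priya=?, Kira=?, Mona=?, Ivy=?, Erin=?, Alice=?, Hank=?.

Priya=8, Kira=5, Mona=6, Ivy=9, Erin=4, Alice=3, Hank=2

Kira must be 5 (only option left).
Alice has just one choice, so Alice = 3. So Priya, Mona, Hank can't be 3.
Priya has just one choice, so Priya = 8. Remove 8 from Ivy, Erin.
Mona has just one choice, so Mona = 6. Eliminate 6 elsewhere: Ivy, Hank.
Ivy's domain is down to {9}, so Ivy = 9.
Erin must be 4 (only option left).
Hank has just one choice, so Hank = 2.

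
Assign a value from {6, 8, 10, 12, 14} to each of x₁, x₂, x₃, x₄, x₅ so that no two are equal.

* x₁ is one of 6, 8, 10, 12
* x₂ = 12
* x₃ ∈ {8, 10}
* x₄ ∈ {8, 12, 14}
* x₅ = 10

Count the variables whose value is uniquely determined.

5

x₂ must be 12 (only option left). Remove 12 from x₁, x₄.
x₅ has just one choice, so x₅ = 10. Remove 10 from x₁, x₃.
x₃ must be 8 (only option left). So x₁, x₄ can't be 8.
That leaves x₄ = 14.
x₁'s domain is down to {6}, so x₁ = 6.
Every variable is fixed: x₁=6, x₂=12, x₃=8, x₄=14, x₅=10. That makes 5.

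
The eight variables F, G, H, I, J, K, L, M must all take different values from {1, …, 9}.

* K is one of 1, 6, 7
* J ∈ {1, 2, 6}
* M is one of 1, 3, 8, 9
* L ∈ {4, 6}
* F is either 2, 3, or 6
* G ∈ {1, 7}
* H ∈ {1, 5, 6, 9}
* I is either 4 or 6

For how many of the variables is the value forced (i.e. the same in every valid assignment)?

2

I and L share exactly the 2 values {4, 6}; by pigeonhole those values go to them, so strike 4, 6 from F, H, J, K.
The 2 variables G and K are confined to {1, 7}, which locks those values in; drop them from H, J, M.
J has just one choice, so J = 2. So F can't be 2.
F's domain is down to {3}, so F = 3. So M can't be 3.
Determined: F=3, J=2. The other variables each still have more than one consistent value. That makes 2.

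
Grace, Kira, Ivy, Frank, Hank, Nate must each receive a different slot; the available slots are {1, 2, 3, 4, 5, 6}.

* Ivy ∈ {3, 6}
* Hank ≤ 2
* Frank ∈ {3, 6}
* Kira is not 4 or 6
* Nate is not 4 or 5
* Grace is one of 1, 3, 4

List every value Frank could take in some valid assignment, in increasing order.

3, 6

Among the 6 variables, 4 fits only Grace (and all 6 values in {1, 2, 3, 4, 5, 6} must be used), so Grace = 4.
The 5 still-open variables draw from only 5 values {1, 2, 3, 5, 6}, so each is used; only Kira can be 5, hence Kira = 5.
Ivy and Frank share exactly the 2 values {3, 6}; by pigeonhole those values go to them, so strike 3, 6 from Nate.
No further eliminations apply; Frank can still be any of 3, 6.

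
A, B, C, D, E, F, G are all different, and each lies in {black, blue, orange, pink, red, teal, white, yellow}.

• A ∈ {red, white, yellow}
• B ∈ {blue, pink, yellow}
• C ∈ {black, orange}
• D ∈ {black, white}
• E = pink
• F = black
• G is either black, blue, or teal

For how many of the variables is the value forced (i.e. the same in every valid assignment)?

E's domain is down to {pink}, so E = pink. Eliminate pink elsewhere: B.
That leaves F = black. Remove black from C, D, G.
C must be orange (only option left).
That leaves D = white. Strike white from A.
Determined: C=orange, D=white, E=pink, F=black. The other variables each still have more than one consistent value. That makes 4.

4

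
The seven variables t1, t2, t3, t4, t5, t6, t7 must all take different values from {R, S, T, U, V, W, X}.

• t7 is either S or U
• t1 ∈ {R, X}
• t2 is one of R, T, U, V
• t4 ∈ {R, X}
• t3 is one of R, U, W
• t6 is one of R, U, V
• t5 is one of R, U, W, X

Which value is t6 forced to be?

V

Among the 7 variables, S fits only t7 (and all 7 values in {R, S, T, U, V, W, X} must be used), so t7 = S.
The 6 still-open variables together cover exactly {R, T, U, V, W, X} — 6 values for 6 variables — and T appears only in t2's list, so t2 = T.
The 5 still-open variables together cover exactly {R, U, V, W, X} — 5 values for 5 variables — and V appears only in t6's list, so t6 = V.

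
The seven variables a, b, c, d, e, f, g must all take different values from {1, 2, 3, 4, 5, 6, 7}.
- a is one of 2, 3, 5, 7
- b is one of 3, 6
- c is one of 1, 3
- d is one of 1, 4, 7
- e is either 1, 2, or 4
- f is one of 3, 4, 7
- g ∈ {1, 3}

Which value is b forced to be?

6

The 7 variables draw from only 7 values {1, 2, 3, 4, 5, 6, 7}, so each is used; only a can be 5, hence a = 5.
Among the 6 still-open variables, 2 fits only e (and all 6 values in {1, 2, 3, 4, 6, 7} must be used), so e = 2.
Among the 5 still-open variables, 6 fits only b (and all 5 values in {1, 3, 4, 6, 7} must be used), so b = 6.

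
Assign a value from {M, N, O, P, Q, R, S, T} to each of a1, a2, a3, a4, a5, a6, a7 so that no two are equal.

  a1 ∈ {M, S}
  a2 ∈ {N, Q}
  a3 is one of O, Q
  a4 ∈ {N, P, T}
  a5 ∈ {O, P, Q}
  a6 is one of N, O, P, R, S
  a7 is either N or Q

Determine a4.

The 2 variables a2 and a7 are confined to {N, Q}, which locks those values in; drop them from a3, a4, a5, a6.
a3 has just one choice, so a3 = O. Eliminate O elsewhere: a5, a6.
That leaves a5 = P. Eliminate P elsewhere: a4, a6.
So a4 = T.

T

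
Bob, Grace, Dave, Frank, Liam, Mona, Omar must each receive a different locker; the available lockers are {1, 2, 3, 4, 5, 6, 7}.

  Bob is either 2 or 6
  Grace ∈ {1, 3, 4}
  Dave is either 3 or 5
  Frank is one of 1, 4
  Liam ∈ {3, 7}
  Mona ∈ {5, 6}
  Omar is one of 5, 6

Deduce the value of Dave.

3

Among the 7 variables, 2 fits only Bob (and all 7 values in {1, 2, 3, 4, 5, 6, 7} must be used), so Bob = 2.
The 6 still-open variables draw from only 6 values {1, 3, 4, 5, 6, 7}, so each is used; only Liam can be 7, hence Liam = 7.
Mona and Omar share exactly the 2 values {5, 6}; by pigeonhole those values go to them, so strike 5, 6 from Dave.
So Dave = 3.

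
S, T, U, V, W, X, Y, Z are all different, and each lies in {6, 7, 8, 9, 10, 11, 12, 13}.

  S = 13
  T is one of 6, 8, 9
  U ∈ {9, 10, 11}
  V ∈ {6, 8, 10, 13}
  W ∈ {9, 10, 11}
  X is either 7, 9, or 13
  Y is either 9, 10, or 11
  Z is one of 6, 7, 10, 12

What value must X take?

7

S has just one choice, so S = 13. Eliminate 13 elsewhere: V, X.
The 7 still-open variables together cover exactly {6, 7, 8, 9, 10, 11, 12} — 7 values for 7 variables — and 12 appears only in Z's list, so Z = 12.
Among the 6 still-open variables, 7 fits only X (and all 6 values in {6, 7, 8, 9, 10, 11} must be used), so X = 7.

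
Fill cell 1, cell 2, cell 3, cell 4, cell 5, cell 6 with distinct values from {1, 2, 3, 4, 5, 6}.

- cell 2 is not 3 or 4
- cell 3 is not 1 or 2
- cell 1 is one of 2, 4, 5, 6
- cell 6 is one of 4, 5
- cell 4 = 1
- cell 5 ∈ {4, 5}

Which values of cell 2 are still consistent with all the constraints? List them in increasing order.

2, 6

cell 4 must be 1 (only option left). Eliminate 1 elsewhere: cell 2.
The 5 still-open variables together cover exactly {2, 3, 4, 5, 6} — 5 values for 5 variables — and 3 appears only in cell 3's list, so cell 3 = 3.
cell 5 and cell 6 share exactly the 2 values {4, 5}; by pigeonhole those values go to them, so strike 4, 5 from cell 1, cell 2.
No further eliminations apply; cell 2 can still be any of 2, 6.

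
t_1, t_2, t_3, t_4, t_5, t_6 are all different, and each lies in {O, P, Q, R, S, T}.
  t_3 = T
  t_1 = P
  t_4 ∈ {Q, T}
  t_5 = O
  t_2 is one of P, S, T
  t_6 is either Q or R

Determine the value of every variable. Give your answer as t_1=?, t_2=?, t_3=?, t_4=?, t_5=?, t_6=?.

t_1=P, t_2=S, t_3=T, t_4=Q, t_5=O, t_6=R

t_1 has just one choice, so t_1 = P. Strike P from t_2.
That leaves t_3 = T. Eliminate T elsewhere: t_2, t_4.
t_4 has just one choice, so t_4 = Q. So t_6 can't be Q.
t_5's domain is down to {O}, so t_5 = O.
t_6 must be R (only option left).
t_2's domain is down to {S}, so t_2 = S.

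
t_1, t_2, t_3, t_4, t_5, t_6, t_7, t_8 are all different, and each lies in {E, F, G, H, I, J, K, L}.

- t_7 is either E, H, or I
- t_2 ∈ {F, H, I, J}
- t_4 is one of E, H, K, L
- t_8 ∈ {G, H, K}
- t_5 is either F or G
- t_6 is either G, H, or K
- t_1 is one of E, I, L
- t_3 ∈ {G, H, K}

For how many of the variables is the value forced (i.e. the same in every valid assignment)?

Among the 8 variables, J fits only t_2 (and all 8 values in {E, F, G, H, I, J, K, L} must be used), so t_2 = J.
The 7 still-open variables together cover exactly {E, F, G, H, I, K, L} — 7 values for 7 variables — and F appears only in t_5's list, so t_5 = F.
t_3, t_6, t_8 between them cover only {G, H, K} — a naked triple. Remove those values from t_4, t_7.
Determined: t_2=J, t_5=F. The other variables each still have more than one consistent value. That makes 2.

2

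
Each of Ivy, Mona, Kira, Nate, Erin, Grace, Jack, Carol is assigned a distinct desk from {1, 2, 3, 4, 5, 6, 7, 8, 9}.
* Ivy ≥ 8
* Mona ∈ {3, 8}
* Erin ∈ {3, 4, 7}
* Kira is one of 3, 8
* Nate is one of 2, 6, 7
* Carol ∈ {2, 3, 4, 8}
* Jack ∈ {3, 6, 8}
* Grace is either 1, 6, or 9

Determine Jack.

6

Among the 8 variables, 1 fits only Grace (and all 8 values in {1, 2, 3, 4, 6, 7, 8, 9} must be used), so Grace = 1.
The 7 still-open variables draw from only 7 values {2, 3, 4, 6, 7, 8, 9}, so each is used; only Ivy can be 9, hence Ivy = 9.
Mona and Kira between them cover only {3, 8} — a naked pair. Remove those values from Erin, Jack, Carol.
So Jack = 6.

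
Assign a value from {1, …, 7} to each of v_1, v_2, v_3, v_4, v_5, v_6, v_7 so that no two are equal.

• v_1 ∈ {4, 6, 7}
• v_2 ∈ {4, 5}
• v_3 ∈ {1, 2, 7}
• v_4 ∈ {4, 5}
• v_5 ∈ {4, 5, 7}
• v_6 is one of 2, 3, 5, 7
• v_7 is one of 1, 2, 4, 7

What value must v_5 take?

The 7 variables draw from only 7 values {1, 2, 3, 4, 5, 6, 7}, so each is used; only v_6 can be 3, hence v_6 = 3.
The 6 still-open variables together cover exactly {1, 2, 4, 5, 6, 7} — 6 values for 6 variables — and 6 appears only in v_1's list, so v_1 = 6.
The 2 variables v_2 and v_4 are confined to {4, 5}, which locks those values in; drop them from v_5, v_7.
So v_5 = 7.

7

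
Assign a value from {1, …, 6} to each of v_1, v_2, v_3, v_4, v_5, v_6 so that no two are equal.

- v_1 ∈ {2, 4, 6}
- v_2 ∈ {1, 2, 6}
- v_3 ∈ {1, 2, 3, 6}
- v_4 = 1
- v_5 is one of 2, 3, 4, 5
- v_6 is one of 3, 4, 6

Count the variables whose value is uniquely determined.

v_4 must be 1 (only option left). So v_2, v_3 can't be 1.
The 5 still-open variables draw from only 5 values {2, 3, 4, 5, 6}, so each is used; only v_5 can be 5, hence v_5 = 5.
Determined: v_4=1, v_5=5. The other variables each still have more than one consistent value. That makes 2.

2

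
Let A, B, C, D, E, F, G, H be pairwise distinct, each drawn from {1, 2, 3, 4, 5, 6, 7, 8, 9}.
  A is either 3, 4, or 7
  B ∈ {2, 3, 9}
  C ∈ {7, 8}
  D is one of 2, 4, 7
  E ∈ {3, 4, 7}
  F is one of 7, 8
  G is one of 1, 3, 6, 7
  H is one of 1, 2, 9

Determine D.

The 8 variables draw from only 8 values {1, 2, 3, 4, 6, 7, 8, 9}, so each is used; only G can be 6, hence G = 6.
Among the 7 still-open variables, 1 fits only H (and all 7 values in {1, 2, 3, 4, 7, 8, 9} must be used), so H = 1.
Among the 6 still-open variables, 9 fits only B (and all 6 values in {2, 3, 4, 7, 8, 9} must be used), so B = 9.
The 5 still-open variables together cover exactly {2, 3, 4, 7, 8} — 5 values for 5 variables — and 2 appears only in D's list, so D = 2.

2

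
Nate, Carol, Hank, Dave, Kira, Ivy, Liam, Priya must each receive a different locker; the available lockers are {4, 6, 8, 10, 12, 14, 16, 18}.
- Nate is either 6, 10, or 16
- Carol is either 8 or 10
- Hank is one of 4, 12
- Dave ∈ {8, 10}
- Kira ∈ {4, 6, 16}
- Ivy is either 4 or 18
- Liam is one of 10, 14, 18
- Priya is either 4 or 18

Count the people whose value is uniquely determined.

2

The 8 variables together cover exactly {4, 6, 8, 10, 12, 14, 16, 18} — 8 values for 8 variables — and 12 appears only in Hank's list, so Hank = 12.
The 7 still-open variables draw from only 7 values {4, 6, 8, 10, 14, 16, 18}, so each is used; only Liam can be 14, hence Liam = 14.
Carol and Dave share exactly the 2 values {8, 10}; by pigeonhole those values go to them, so strike 8, 10 from Nate.
Ivy and Priya between them cover only {4, 18} — a naked pair. Remove those values from Kira.
Determined: Hank=12, Liam=14. The other people each still have more than one consistent value. That makes 2.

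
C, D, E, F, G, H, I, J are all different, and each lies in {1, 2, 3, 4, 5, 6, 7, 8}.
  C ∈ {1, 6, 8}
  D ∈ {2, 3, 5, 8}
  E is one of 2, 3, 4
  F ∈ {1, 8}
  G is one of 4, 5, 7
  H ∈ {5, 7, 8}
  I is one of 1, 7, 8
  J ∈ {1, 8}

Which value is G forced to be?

The 8 variables together cover exactly {1, 2, 3, 4, 5, 6, 7, 8} — 8 values for 8 variables — and 6 appears only in C's list, so C = 6.
F and J share exactly the 2 values {1, 8}; by pigeonhole those values go to them, so strike 1, 8 from D, H, I.
I has just one choice, so I = 7. So G, H can't be 7.
H has just one choice, so H = 5. Remove 5 from D, G.
So G = 4.

4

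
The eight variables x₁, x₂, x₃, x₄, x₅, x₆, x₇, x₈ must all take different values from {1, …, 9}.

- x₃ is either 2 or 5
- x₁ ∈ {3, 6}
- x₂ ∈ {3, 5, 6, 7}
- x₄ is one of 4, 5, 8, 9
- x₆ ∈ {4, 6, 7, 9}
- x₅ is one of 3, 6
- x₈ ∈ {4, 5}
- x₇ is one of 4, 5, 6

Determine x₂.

The 8 variables draw from only 8 values {2, 3, 4, 5, 6, 7, 8, 9}, so each is used; only x₃ can be 2, hence x₃ = 2.
The 7 still-open variables draw from only 7 values {3, 4, 5, 6, 7, 8, 9}, so each is used; only x₄ can be 8, hence x₄ = 8.
The 6 still-open variables together cover exactly {3, 4, 5, 6, 7, 9} — 6 values for 6 variables — and 9 appears only in x₆'s list, so x₆ = 9.
Among the 5 still-open variables, 7 fits only x₂ (and all 5 values in {3, 4, 5, 6, 7} must be used), so x₂ = 7.

7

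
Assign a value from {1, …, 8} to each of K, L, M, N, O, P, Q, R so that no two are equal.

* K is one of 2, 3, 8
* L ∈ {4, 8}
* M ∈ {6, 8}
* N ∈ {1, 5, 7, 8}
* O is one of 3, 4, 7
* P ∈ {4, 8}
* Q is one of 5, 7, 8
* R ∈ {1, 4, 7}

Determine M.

The 8 variables draw from only 8 values {1, 2, 3, 4, 5, 6, 7, 8}, so each is used; only K can be 2, hence K = 2.
The 7 still-open variables draw from only 7 values {1, 3, 4, 5, 6, 7, 8}, so each is used; only O can be 3, hence O = 3.
The 6 still-open variables together cover exactly {1, 4, 5, 6, 7, 8} — 6 values for 6 variables — and 6 appears only in M's list, so M = 6.

6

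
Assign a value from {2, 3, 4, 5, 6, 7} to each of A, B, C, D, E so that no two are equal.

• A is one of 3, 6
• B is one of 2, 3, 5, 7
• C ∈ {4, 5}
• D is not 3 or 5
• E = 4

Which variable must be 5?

C

E has just one choice, so E = 4. So C, D can't be 4.
So 5 goes to C.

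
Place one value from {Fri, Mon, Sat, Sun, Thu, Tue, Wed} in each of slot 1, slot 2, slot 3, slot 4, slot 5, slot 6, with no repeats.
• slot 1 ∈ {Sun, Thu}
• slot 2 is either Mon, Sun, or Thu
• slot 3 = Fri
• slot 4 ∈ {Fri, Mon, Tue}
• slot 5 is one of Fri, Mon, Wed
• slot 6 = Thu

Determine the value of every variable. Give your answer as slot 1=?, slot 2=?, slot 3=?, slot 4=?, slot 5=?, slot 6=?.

slot 3 must be Fri (only option left). Remove Fri from slot 4, slot 5.
slot 6 must be Thu (only option left). Strike Thu from slot 1, slot 2.
That leaves slot 1 = Sun. So slot 2 can't be Sun.
That leaves slot 2 = Mon. So slot 4, slot 5 can't be Mon.
That leaves slot 4 = Tue.
That leaves slot 5 = Wed.

slot 1=Sun, slot 2=Mon, slot 3=Fri, slot 4=Tue, slot 5=Wed, slot 6=Thu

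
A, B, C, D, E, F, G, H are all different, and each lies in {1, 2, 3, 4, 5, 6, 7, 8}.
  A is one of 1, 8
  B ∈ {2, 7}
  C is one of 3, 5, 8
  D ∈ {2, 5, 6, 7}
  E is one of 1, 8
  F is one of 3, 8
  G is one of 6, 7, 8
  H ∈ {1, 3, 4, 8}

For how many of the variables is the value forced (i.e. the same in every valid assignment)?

Among the 8 variables, 4 fits only H (and all 8 values in {1, 2, 3, 4, 5, 6, 7, 8} must be used), so H = 4.
A and E between them cover only {1, 8} — a naked pair. Remove those values from C, F, G.
That leaves F = 3. Strike 3 from C.
C's domain is down to {5}, so C = 5. Strike 5 from D.
Determined: C=5, F=3, H=4. The other variables each still have more than one consistent value. That makes 3.

3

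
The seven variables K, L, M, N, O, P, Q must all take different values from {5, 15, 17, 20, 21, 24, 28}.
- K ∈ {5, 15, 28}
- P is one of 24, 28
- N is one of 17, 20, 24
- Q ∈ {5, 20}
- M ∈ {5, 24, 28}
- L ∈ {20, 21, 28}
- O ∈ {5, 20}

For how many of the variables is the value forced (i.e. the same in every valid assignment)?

3

The 7 variables together cover exactly {5, 15, 17, 20, 21, 24, 28} — 7 values for 7 variables — and 15 appears only in K's list, so K = 15.
Among the 6 still-open variables, 17 fits only N (and all 6 values in {5, 17, 20, 21, 24, 28} must be used), so N = 17.
The 5 still-open variables together cover exactly {5, 20, 21, 24, 28} — 5 values for 5 variables — and 21 appears only in L's list, so L = 21.
O and Q share exactly the 2 values {5, 20}; by pigeonhole those values go to them, so strike 5, 20 from M.
Determined: K=15, L=21, N=17. The other variables each still have more than one consistent value. That makes 3.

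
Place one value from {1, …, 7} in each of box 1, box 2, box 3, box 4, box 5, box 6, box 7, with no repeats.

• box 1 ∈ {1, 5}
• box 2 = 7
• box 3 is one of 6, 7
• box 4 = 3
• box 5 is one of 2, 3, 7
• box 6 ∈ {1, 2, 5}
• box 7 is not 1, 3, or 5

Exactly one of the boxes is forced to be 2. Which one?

box 2 must be 7 (only option left). Strike 7 from box 3, box 5, box 7.
That leaves box 3 = 6. So box 7 can't be 6.
box 4 must be 3 (only option left). Eliminate 3 elsewhere: box 5.
So 2 goes to box 5.

box 5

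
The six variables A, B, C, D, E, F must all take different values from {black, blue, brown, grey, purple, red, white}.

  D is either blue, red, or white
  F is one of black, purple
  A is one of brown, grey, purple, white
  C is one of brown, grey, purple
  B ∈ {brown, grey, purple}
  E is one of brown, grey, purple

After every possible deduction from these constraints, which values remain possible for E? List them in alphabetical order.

The 3 variables B, C, E are confined to {brown, grey, purple}, which locks those values in; drop them from A, F.
A must be white (only option left). Remove white from D.
F has just one choice, so F = black.
No further eliminations apply; E can still be any of brown, grey, purple.

brown, grey, purple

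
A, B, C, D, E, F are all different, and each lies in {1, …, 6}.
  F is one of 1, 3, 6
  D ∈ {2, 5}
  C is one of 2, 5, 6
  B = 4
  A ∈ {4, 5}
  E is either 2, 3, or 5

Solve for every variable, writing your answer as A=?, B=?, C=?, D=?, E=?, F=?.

B has just one choice, so B = 4. Remove 4 from A.
A has just one choice, so A = 5. Remove 5 from C, D, E.
That leaves D = 2. So C, E can't be 2.
E must be 3 (only option left). Remove 3 from F.
C must be 6 (only option left). So F can't be 6.
That leaves F = 1.

A=5, B=4, C=6, D=2, E=3, F=1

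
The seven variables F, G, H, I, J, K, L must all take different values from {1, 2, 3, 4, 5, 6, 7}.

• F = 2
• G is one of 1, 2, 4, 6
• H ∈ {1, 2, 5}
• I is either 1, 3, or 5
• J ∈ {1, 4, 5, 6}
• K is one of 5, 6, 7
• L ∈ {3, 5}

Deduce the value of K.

F's domain is down to {2}, so F = 2. Remove 2 from G, H.
The 6 still-open variables together cover exactly {1, 3, 4, 5, 6, 7} — 6 values for 6 variables — and 7 appears only in K's list, so K = 7.

7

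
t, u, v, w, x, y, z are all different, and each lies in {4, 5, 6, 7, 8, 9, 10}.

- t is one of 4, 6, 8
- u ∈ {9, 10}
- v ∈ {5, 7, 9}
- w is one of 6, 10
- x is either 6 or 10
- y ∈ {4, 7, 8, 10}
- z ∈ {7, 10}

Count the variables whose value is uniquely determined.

The 7 variables together cover exactly {4, 5, 6, 7, 8, 9, 10} — 7 values for 7 variables — and 5 appears only in v's list, so v = 5.
The 6 still-open variables draw from only 6 values {4, 6, 7, 8, 9, 10}, so each is used; only u can be 9, hence u = 9.
w and x between them cover only {6, 10} — a naked pair. Remove those values from t, y, z.
z must be 7 (only option left). Eliminate 7 elsewhere: y.
Determined: u=9, v=5, z=7. The other variables each still have more than one consistent value. That makes 3.

3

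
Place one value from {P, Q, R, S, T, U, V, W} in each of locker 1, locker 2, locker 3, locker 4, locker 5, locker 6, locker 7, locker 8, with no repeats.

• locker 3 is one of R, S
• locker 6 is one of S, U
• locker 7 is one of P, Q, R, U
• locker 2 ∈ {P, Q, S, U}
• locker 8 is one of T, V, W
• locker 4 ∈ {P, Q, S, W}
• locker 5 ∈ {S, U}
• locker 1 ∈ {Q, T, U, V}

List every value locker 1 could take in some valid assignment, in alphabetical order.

locker 5 and locker 6 share exactly the 2 values {S, U}; by pigeonhole those values go to them, so strike S, U from locker 1, locker 2, locker 3, locker 4, locker 7.
locker 3 has just one choice, so locker 3 = R. Strike R from locker 7.
locker 2 and locker 7 share exactly the 2 values {P, Q}; by pigeonhole those values go to them, so strike P, Q from locker 1, locker 4.
That leaves locker 4 = W. Strike W from locker 8.
No further eliminations apply; locker 1 can still be any of T, V.

T, V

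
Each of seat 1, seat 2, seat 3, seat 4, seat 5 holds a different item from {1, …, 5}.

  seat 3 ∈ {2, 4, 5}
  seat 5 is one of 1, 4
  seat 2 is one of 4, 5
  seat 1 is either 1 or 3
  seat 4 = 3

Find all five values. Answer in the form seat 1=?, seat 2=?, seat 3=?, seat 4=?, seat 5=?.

seat 1=1, seat 2=5, seat 3=2, seat 4=3, seat 5=4

seat 4's domain is down to {3}, so seat 4 = 3. Eliminate 3 elsewhere: seat 1.
seat 1 must be 1 (only option left). Eliminate 1 elsewhere: seat 5.
seat 5 has just one choice, so seat 5 = 4. Remove 4 from seat 2, seat 3.
That leaves seat 2 = 5. Remove 5 from seat 3.
That leaves seat 3 = 2.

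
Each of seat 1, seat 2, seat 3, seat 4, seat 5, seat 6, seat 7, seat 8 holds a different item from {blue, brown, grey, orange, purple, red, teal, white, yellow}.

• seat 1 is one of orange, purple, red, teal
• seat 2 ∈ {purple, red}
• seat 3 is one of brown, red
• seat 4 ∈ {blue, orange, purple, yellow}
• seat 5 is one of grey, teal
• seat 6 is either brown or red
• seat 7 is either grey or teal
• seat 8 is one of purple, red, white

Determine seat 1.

The 2 variables seat 3 and seat 6 are confined to {brown, red}, which locks those values in; drop them from seat 1, seat 2, seat 8.
That leaves seat 2 = purple. Eliminate purple elsewhere: seat 1, seat 4, seat 8.
seat 8 has just one choice, so seat 8 = white.
seat 5 and seat 7 share exactly the 2 values {grey, teal}; by pigeonhole those values go to them, so strike grey, teal from seat 1.
So seat 1 = orange.

orange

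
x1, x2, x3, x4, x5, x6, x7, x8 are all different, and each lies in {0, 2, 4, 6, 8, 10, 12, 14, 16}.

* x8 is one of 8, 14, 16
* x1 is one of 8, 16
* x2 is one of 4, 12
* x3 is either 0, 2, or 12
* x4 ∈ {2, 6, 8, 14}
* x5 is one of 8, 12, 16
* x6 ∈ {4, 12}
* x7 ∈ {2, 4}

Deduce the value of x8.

The 8 variables draw from only 8 values {0, 2, 4, 6, 8, 12, 14, 16}, so each is used; only x3 can be 0, hence x3 = 0.
Among the 7 still-open variables, 6 fits only x4 (and all 7 values in {2, 4, 6, 8, 12, 14, 16} must be used), so x4 = 6.
Among the 6 still-open variables, 2 fits only x7 (and all 6 values in {2, 4, 8, 12, 14, 16} must be used), so x7 = 2.
The 5 still-open variables draw from only 5 values {4, 8, 12, 14, 16}, so each is used; only x8 can be 14, hence x8 = 14.

14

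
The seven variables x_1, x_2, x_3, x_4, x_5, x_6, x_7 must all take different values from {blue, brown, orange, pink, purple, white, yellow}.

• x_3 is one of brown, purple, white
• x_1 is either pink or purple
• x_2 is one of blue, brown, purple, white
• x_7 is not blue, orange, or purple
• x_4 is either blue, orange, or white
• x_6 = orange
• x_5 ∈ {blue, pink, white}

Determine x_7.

x_6 has just one choice, so x_6 = orange. Eliminate orange elsewhere: x_4.
Among the 6 still-open variables, yellow fits only x_7 (and all 6 values in {blue, brown, pink, purple, white, yellow} must be used), so x_7 = yellow.

yellow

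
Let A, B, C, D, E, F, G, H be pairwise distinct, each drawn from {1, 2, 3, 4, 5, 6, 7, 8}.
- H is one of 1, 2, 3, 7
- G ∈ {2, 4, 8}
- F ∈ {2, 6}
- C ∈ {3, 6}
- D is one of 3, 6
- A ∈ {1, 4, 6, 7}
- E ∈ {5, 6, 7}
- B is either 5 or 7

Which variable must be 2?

The 8 variables together cover exactly {1, 2, 3, 4, 5, 6, 7, 8} — 8 values for 8 variables — and 8 appears only in G's list, so G = 8.
The 7 still-open variables together cover exactly {1, 2, 3, 4, 5, 6, 7} — 7 values for 7 variables — and 4 appears only in A's list, so A = 4.
The 6 still-open variables draw from only 6 values {1, 2, 3, 5, 6, 7}, so each is used; only H can be 1, hence H = 1.
The 5 still-open variables draw from only 5 values {2, 3, 5, 6, 7}, so each is used; only F can be 2, hence F = 2.

F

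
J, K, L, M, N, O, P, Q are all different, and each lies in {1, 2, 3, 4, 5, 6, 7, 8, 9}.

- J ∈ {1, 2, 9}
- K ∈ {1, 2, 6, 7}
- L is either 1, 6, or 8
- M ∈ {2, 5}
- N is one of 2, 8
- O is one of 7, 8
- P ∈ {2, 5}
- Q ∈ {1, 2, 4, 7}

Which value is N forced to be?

8

The 8 variables draw from only 8 values {1, 2, 4, 5, 6, 7, 8, 9}, so each is used; only Q can be 4, hence Q = 4.
The 7 still-open variables draw from only 7 values {1, 2, 5, 6, 7, 8, 9}, so each is used; only J can be 9, hence J = 9.
M and P between them cover only {2, 5} — a naked pair. Remove those values from K, N.
So N = 8.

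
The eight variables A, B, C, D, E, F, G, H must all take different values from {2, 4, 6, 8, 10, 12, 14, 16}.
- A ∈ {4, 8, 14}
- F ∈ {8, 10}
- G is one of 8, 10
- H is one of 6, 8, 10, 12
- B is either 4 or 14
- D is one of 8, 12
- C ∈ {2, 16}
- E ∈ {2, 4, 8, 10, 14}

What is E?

2

The 8 variables together cover exactly {2, 4, 6, 8, 10, 12, 14, 16} — 8 values for 8 variables — and 6 appears only in H's list, so H = 6.
Among the 7 still-open variables, 12 fits only D (and all 7 values in {2, 4, 8, 10, 12, 14, 16} must be used), so D = 12.
Among the 6 still-open variables, 16 fits only C (and all 6 values in {2, 4, 8, 10, 14, 16} must be used), so C = 16.
Among the 5 still-open variables, 2 fits only E (and all 5 values in {2, 4, 8, 10, 14} must be used), so E = 2.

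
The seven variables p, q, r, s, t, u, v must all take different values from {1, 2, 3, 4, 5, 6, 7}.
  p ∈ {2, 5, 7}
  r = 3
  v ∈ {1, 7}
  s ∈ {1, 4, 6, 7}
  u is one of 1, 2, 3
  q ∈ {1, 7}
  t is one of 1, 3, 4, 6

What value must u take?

2

r has just one choice, so r = 3. Remove 3 from t, u.
The 6 still-open variables draw from only 6 values {1, 2, 4, 5, 6, 7}, so each is used; only p can be 5, hence p = 5.
Among the 5 still-open variables, 2 fits only u (and all 5 values in {1, 2, 4, 6, 7} must be used), so u = 2.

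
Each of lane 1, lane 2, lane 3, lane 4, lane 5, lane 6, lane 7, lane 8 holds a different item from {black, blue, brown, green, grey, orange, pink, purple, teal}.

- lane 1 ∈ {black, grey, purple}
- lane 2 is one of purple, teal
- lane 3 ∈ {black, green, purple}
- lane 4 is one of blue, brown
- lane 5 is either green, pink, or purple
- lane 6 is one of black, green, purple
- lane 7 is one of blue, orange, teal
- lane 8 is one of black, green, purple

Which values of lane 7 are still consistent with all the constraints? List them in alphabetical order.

blue, orange

lane 3, lane 6, lane 8 between them cover only {black, green, purple} — a naked triple. Remove those values from lane 1, lane 2, lane 5.
That leaves lane 1 = grey.
lane 2 must be teal (only option left). Remove teal from lane 7.
lane 5's domain is down to {pink}, so lane 5 = pink.
No further eliminations apply; lane 7 can still be any of blue, orange.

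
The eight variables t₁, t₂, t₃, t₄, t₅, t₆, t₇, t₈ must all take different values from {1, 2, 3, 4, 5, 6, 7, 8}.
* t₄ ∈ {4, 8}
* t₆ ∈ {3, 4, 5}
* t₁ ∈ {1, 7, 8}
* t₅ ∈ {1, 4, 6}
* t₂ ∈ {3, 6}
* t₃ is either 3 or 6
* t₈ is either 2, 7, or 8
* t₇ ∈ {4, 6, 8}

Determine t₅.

1

The 8 variables together cover exactly {1, 2, 3, 4, 5, 6, 7, 8} — 8 values for 8 variables — and 2 appears only in t₈'s list, so t₈ = 2.
Among the 7 still-open variables, 5 fits only t₆ (and all 7 values in {1, 3, 4, 5, 6, 7, 8} must be used), so t₆ = 5.
The 6 still-open variables draw from only 6 values {1, 3, 4, 6, 7, 8}, so each is used; only t₁ can be 7, hence t₁ = 7.
The 5 still-open variables draw from only 5 values {1, 3, 4, 6, 8}, so each is used; only t₅ can be 1, hence t₅ = 1.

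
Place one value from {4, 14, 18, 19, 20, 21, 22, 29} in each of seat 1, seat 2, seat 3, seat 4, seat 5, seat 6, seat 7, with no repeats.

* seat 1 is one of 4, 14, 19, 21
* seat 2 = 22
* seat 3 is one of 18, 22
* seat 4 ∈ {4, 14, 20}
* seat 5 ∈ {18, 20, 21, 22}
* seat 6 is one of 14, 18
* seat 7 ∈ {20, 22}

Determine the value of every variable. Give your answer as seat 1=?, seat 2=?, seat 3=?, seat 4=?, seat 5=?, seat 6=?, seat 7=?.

seat 1=19, seat 2=22, seat 3=18, seat 4=4, seat 5=21, seat 6=14, seat 7=20

seat 2's domain is down to {22}, so seat 2 = 22. So seat 3, seat 5, seat 7 can't be 22.
seat 3 has just one choice, so seat 3 = 18. Remove 18 from seat 5, seat 6.
That leaves seat 6 = 14. So seat 1, seat 4 can't be 14.
seat 7 must be 20 (only option left). So seat 4, seat 5 can't be 20.
seat 4's domain is down to {4}, so seat 4 = 4. Remove 4 from seat 1.
seat 5 must be 21 (only option left). Strike 21 from seat 1.
That leaves seat 1 = 19.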